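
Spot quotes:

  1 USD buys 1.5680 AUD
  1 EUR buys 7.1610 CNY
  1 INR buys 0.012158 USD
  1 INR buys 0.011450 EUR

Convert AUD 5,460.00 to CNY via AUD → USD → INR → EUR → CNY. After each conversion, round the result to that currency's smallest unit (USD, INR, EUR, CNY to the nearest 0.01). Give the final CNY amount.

AUD 5,460.00 ÷ 1.5680 = USD 3,482.14
USD 3,482.14 ÷ 0.012158 = INR 286,407.30
INR 286,407.30 × 0.011450 = EUR 3,279.36
EUR 3,279.36 × 7.1610 = CNY 23,483.50

CNY 23,483.50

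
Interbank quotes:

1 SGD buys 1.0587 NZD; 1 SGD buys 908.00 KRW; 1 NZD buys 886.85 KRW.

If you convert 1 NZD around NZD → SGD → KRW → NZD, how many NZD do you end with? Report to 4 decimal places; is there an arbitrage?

0.9671 (arbitrage exists)

Around NZD → SGD → KRW → NZD: 1 ÷ 1.0587 × 908.00 ÷ 886.85 = 0.967081
Product < 1; profitable direction is NZD → KRW → SGD → NZD.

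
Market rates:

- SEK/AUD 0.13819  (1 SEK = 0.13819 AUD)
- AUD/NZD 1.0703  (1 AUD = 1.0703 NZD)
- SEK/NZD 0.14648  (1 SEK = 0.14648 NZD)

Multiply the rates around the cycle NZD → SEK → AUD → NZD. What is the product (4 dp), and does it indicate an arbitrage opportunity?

1.0097 (arbitrage exists)

Around NZD → SEK → AUD → NZD: 1 ÷ 0.14648 × 0.13819 × 1.0703 = 1.009727
Product > 1; profitable direction is NZD → SEK → AUD → NZD.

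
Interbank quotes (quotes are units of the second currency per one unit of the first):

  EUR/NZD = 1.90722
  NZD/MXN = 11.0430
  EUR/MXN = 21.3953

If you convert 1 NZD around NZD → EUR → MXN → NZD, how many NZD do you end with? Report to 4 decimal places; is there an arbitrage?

1.0159 (arbitrage exists)

Around NZD → EUR → MXN → NZD: 1 ÷ 1.90722 × 21.3953 ÷ 11.0430 = 1.015852
Product > 1; profitable direction is NZD → EUR → MXN → NZD.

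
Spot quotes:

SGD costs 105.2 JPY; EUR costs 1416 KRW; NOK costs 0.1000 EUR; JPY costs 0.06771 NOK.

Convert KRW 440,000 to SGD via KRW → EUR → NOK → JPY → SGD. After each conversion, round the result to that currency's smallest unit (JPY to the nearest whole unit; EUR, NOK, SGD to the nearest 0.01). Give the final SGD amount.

KRW 440,000 ÷ 1416 = EUR 310.73
EUR 310.73 ÷ 0.1000 = NOK 3,107.30
NOK 3,107.30 ÷ 0.06771 = JPY 45,891
JPY 45,891 ÷ 105.2 = SGD 436.23

SGD 436.23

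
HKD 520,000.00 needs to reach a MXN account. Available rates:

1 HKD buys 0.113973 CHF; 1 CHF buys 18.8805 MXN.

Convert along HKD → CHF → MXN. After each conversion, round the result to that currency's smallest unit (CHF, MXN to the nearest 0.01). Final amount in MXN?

MXN 1,118,970.96

HKD 520,000.00 × 0.113973 = CHF 59,265.96
CHF 59,265.96 × 18.8805 = MXN 1,118,970.96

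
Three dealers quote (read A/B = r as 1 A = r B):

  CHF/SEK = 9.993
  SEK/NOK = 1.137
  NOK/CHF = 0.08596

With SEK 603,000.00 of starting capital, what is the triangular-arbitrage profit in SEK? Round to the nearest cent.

Profit: SEK 14,397.05

Profitable loop is SEK → CHF → NOK → SEK:
SEK 603,000.00 ÷ 9.993 = CHF 60,342.24
CHF 60,342.24 ÷ 0.08596 = NOK 701,980.45
NOK 701,980.45 ÷ 1.137 = SEK 617,397.05
Profit = SEK 617,397.05 − SEK 603,000.00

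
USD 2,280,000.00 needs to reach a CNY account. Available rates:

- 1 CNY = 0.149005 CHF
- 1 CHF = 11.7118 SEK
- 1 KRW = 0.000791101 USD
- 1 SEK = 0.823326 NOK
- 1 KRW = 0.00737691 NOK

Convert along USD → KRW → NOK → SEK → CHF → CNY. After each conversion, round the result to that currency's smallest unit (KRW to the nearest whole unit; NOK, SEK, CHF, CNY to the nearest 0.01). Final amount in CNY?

USD 2,280,000.00 ÷ 0.000791101 = KRW 2,882,059,307
KRW 2,882,059,307 × 0.00737691 = NOK 21,260,692.12
NOK 21,260,692.12 ÷ 0.823326 = SEK 25,822,932.98
SEK 25,822,932.98 ÷ 11.7118 = CHF 2,204,864.58
CHF 2,204,864.58 ÷ 0.149005 = CNY 14,797,252.31

CNY 14,797,252.31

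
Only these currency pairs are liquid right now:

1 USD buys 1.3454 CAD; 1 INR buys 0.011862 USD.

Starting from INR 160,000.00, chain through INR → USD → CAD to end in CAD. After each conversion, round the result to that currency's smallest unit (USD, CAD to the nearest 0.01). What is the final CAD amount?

CAD 2,553.46

INR 160,000.00 × 0.011862 = USD 1,897.92
USD 1,897.92 × 1.3454 = CAD 2,553.46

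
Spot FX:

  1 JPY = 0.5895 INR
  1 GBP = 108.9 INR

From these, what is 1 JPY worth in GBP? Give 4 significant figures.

1 JPY × 0.5895 = 0.5895 INR
0.5895 INR ÷ 108.9 = 0.00541322 GBP

JPY/GBP = 0.005413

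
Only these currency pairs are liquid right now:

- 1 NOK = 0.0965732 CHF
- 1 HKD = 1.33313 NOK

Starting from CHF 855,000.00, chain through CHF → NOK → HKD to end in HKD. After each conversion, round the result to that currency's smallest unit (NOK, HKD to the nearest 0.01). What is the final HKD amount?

CHF 855,000.00 ÷ 0.0965732 = NOK 8,853,387.90
NOK 8,853,387.90 ÷ 1.33313 = HKD 6,641,053.69

HKD 6,641,053.69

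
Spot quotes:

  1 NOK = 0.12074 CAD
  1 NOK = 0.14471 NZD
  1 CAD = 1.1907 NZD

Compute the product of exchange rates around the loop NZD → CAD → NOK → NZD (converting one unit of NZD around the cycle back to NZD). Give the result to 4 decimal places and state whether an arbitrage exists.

1.0066 (arbitrage exists)

Around NZD → CAD → NOK → NZD: 1 ÷ 1.1907 ÷ 0.12074 × 0.14471 = 1.006572
Product > 1; profitable direction is NZD → CAD → NOK → NZD.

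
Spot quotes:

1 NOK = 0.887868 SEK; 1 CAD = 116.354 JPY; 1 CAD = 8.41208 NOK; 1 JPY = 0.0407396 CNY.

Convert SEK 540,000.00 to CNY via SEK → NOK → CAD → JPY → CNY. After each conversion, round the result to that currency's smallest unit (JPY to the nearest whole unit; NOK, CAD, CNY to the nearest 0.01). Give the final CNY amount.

SEK 540,000.00 ÷ 0.887868 = NOK 608,198.52
NOK 608,198.52 ÷ 8.41208 = CAD 72,300.61
CAD 72,300.61 × 116.354 = JPY 8,412,465
JPY 8,412,465 × 0.0407396 = CNY 342,720.46

CNY 342,720.46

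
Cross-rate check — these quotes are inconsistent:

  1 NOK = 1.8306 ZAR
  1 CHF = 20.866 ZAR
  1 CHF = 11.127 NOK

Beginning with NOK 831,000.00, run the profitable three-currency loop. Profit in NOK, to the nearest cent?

Profitable loop is NOK → CHF → ZAR → NOK:
NOK 831,000.00 ÷ 11.127 = CHF 74,683.20
CHF 74,683.20 × 20.866 = ZAR 1,558,339.71
ZAR 1,558,339.71 ÷ 1.8306 = NOK 851,272.65
Profit = NOK 851,272.65 − NOK 831,000.00

Profit: NOK 20,272.65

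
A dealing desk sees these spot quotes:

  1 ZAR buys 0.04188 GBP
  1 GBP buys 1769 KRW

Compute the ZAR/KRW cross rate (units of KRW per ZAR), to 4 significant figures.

ZAR/KRW = 74.09

1 ZAR × 0.04188 = 0.04188 GBP
0.04188 GBP × 1769 = 74.0857 KRW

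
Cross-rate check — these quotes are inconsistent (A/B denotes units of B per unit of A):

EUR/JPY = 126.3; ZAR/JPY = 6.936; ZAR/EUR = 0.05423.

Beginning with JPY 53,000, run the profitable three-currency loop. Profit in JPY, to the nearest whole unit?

Profit: JPY 671

Profitable loop is JPY → EUR → ZAR → JPY:
JPY 53,000 ÷ 126.3 = EUR 419.64
EUR 419.64 ÷ 0.05423 = ZAR 7,738.07
ZAR 7,738.07 × 6.936 = JPY 53,671
Profit = JPY 53,671 − JPY 53,000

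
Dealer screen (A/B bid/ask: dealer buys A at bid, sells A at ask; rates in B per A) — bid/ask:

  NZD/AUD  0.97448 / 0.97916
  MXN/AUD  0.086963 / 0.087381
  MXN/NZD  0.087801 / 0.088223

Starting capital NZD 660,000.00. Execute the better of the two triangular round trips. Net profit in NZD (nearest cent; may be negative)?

Net profit: NZD 4,420.41

Best loop NZD → MXN → AUD → NZD:
NZD 660,000.00 ÷ 0.088223 (buy MXN at ask) = MXN 7,481,042.36
MXN 7,481,042.36 × 0.086963 (sell MXN at bid) = AUD 650,573.89
AUD 650,573.89 ÷ 0.97916 (buy NZD at ask) = NZD 664,420.41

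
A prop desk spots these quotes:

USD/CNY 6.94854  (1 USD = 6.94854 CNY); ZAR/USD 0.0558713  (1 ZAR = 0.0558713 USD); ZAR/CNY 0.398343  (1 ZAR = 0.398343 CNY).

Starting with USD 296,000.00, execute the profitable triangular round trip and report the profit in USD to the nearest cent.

Profit: USD 7,715.22

Profitable loop is USD → ZAR → CNY → USD:
USD 296,000.00 ÷ 0.0558713 = ZAR 5,297,889.97
ZAR 5,297,889.97 × 0.398343 = CNY 2,110,377.39
CNY 2,110,377.39 ÷ 6.94854 = USD 303,715.22
Profit = USD 303,715.22 − USD 296,000.00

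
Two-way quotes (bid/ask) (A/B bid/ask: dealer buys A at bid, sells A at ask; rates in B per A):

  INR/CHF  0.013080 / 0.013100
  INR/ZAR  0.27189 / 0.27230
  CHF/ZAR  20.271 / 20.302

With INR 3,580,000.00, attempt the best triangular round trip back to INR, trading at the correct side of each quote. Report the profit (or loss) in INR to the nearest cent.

Net profit: INR 79,874.07

Best loop INR → ZAR → CHF → INR:
INR 3,580,000.00 × 0.27189 (sell INR at bid) = ZAR 973,366.20
ZAR 973,366.20 ÷ 20.302 (buy CHF at ask) = CHF 47,944.35
CHF 47,944.35 ÷ 0.013100 (buy INR at ask) = INR 3,659,874.07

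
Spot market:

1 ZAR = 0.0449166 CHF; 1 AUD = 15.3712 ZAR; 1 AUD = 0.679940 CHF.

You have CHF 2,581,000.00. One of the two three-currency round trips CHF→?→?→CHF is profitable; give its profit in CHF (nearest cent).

Profitable loop is CHF → AUD → ZAR → CHF:
CHF 2,581,000.00 ÷ 0.679940 = AUD 3,795,923.17
AUD 3,795,923.17 × 15.3712 = ZAR 58,347,894.23
ZAR 58,347,894.23 × 0.0449166 = CHF 2,620,789.03
Profit = CHF 2,620,789.03 − CHF 2,581,000.00

Profit: CHF 39,789.03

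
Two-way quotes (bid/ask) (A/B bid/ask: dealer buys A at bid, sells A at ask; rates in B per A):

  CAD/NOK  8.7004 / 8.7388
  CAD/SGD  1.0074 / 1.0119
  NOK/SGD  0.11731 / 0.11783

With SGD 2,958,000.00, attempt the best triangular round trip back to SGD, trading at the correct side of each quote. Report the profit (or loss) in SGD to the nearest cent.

Best loop SGD → CAD → NOK → SGD:
SGD 2,958,000.00 ÷ 1.0119 (buy CAD at ask) = CAD 2,923,213.76
CAD 2,923,213.76 × 8.7004 (sell CAD at bid) = NOK 25,433,128.97
NOK 25,433,128.97 × 0.11731 (sell NOK at bid) = SGD 2,983,560.36

Net profit: SGD 25,560.36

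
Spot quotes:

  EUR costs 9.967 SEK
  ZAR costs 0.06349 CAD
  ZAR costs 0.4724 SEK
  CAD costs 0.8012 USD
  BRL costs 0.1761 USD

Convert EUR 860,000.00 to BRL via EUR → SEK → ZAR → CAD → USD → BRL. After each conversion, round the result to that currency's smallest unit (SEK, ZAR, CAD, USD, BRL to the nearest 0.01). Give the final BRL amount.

EUR 860,000.00 × 9.967 = SEK 8,571,620.00
SEK 8,571,620.00 ÷ 0.4724 = ZAR 18,144,834.89
ZAR 18,144,834.89 × 0.06349 = CAD 1,152,015.57
CAD 1,152,015.57 × 0.8012 = USD 922,994.87
USD 922,994.87 ÷ 0.1761 = BRL 5,241,311.02

BRL 5,241,311.02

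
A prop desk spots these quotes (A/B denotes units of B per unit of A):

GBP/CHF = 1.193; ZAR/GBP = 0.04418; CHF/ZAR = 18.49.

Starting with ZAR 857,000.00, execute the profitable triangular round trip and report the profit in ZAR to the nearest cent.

Profit: ZAR 22,382.37

Profitable loop is ZAR → CHF → GBP → ZAR:
ZAR 857,000.00 ÷ 18.49 = CHF 46,349.38
CHF 46,349.38 ÷ 1.193 = GBP 38,851.11
GBP 38,851.11 ÷ 0.04418 = ZAR 879,382.37
Profit = ZAR 879,382.37 − ZAR 857,000.00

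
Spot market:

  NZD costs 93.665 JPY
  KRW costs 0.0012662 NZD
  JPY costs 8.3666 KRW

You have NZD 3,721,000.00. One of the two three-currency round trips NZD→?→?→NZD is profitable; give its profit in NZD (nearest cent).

Profitable loop is NZD → KRW → JPY → NZD:
NZD 3,721,000.00 ÷ 0.0012662 = KRW 2,938,714,263
KRW 2,938,714,263 ÷ 8.3666 = JPY 351,243,547
JPY 351,243,547 ÷ 93.665 = NZD 3,749,997.84
Profit = NZD 3,749,997.84 − NZD 3,721,000.00

Profit: NZD 28,997.84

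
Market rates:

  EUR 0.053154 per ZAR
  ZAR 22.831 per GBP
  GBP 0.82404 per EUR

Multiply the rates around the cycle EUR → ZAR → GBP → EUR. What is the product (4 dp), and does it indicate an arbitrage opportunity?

Around EUR → ZAR → GBP → EUR: 1 ÷ 0.053154 ÷ 22.831 ÷ 0.82404 = 0.999979
Product ≈ 1 (deviation 0.002%, within rounding noise).

1.0000 (no arbitrage)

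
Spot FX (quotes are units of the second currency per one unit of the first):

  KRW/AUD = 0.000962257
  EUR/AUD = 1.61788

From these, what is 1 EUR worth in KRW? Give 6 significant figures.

1 EUR × 1.61788 = 1.61788 AUD
1.61788 AUD ÷ 0.000962257 = 1681.34 KRW

EUR/KRW = 1681.34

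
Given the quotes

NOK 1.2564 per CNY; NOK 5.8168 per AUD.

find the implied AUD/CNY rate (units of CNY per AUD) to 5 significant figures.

1 AUD × 5.8168 = 5.8168 NOK
5.8168 NOK ÷ 1.2564 = 4.62974 CNY

AUD/CNY = 4.6297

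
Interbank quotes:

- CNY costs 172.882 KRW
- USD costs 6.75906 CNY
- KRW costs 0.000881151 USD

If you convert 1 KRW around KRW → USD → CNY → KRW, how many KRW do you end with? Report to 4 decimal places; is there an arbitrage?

1.0296 (arbitrage exists)

Around KRW → USD → CNY → KRW: 1 × 0.000881151 × 6.75906 × 172.882 = 1.029642
Product > 1; profitable direction is KRW → USD → CNY → KRW.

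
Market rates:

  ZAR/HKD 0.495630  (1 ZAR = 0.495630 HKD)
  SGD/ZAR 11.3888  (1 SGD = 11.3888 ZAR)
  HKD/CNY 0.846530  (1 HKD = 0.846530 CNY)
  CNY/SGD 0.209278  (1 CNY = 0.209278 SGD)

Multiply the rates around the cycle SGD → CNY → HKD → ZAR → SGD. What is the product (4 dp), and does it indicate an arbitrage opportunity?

1.0000 (no arbitrage)

Around SGD → CNY → HKD → ZAR → SGD: 1 ÷ 0.209278 ÷ 0.846530 ÷ 0.495630 ÷ 11.3888 = 0.999997
Product ≈ 1 (deviation 0.000%, within rounding noise).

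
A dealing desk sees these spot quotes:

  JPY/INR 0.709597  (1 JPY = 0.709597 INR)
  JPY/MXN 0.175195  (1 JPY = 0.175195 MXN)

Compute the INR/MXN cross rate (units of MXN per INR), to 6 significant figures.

INR/MXN = 0.246894

1 INR ÷ 0.709597 = 1.40925 JPY
1.40925 JPY × 0.175195 = 0.246894 MXN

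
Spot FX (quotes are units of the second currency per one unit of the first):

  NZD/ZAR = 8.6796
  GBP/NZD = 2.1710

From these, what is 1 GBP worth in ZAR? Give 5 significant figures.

1 GBP × 2.1710 = 2.171 NZD
2.171 NZD × 8.6796 = 18.8434 ZAR

GBP/ZAR = 18.843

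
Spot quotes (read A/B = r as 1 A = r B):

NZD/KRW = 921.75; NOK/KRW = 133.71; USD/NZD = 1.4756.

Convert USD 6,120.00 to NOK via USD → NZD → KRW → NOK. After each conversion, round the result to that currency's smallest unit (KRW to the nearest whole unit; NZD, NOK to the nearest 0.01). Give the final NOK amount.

USD 6,120.00 × 1.4756 = NZD 9,030.67
NZD 9,030.67 × 921.75 = KRW 8,324,020
KRW 8,324,020 ÷ 133.71 = NOK 62,254.28

NOK 62,254.28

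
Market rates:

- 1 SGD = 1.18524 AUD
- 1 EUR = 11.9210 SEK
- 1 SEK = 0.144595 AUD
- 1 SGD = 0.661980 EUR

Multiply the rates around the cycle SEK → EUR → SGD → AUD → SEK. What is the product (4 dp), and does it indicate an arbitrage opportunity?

1.0387 (arbitrage exists)

Around SEK → EUR → SGD → AUD → SEK: 1 ÷ 11.9210 ÷ 0.661980 × 1.18524 ÷ 0.144595 = 1.038713
Product > 1; profitable direction is SEK → EUR → SGD → AUD → SEK.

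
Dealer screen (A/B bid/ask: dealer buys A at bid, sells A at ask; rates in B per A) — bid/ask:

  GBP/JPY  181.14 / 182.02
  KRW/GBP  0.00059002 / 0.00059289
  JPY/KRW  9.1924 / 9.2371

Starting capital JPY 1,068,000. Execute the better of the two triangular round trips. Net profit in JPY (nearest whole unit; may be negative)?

Net profit: JPY 3,377

Best loop JPY → GBP → KRW → JPY:
JPY 1,068,000 ÷ 182.02 (buy GBP at ask) = GBP 5,867.49
GBP 5,867.49 ÷ 0.00059289 (buy KRW at ask) = KRW 9,896,418
KRW 9,896,418 ÷ 9.2371 (buy JPY at ask) = JPY 1,071,377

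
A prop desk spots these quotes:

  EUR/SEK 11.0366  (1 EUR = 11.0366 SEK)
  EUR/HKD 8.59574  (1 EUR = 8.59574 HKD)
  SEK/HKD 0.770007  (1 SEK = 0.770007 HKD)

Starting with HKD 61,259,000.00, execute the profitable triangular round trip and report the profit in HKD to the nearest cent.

Profit: HKD 702,681.89

Profitable loop is HKD → SEK → EUR → HKD:
HKD 61,259,000.00 ÷ 0.770007 = SEK 79,556,419.62
SEK 79,556,419.62 ÷ 11.0366 = EUR 7,208,417.41
EUR 7,208,417.41 × 8.59574 = HKD 61,961,681.89
Profit = HKD 61,961,681.89 − HKD 61,259,000.00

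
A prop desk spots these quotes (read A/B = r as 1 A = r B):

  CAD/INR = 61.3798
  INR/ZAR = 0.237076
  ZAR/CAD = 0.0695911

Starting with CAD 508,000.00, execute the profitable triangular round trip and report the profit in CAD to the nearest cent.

Profit: CAD 6,434.96

Profitable loop is CAD → INR → ZAR → CAD:
CAD 508,000.00 × 61.3798 = INR 31,180,938.40
INR 31,180,938.40 × 0.237076 = ZAR 7,392,252.15
ZAR 7,392,252.15 × 0.0695911 = CAD 514,434.96
Profit = CAD 514,434.96 − CAD 508,000.00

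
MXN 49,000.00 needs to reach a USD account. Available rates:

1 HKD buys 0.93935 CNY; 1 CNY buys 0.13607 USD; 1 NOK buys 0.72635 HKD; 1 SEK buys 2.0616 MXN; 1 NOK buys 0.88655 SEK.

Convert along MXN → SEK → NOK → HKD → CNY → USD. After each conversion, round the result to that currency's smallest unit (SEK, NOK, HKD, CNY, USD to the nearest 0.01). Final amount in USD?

MXN 49,000.00 ÷ 2.0616 = SEK 23,767.95
SEK 23,767.95 ÷ 0.88655 = NOK 26,809.49
NOK 26,809.49 × 0.72635 = HKD 19,473.07
HKD 19,473.07 × 0.93935 = CNY 18,292.03
CNY 18,292.03 × 0.13607 = USD 2,489.00

USD 2,489.00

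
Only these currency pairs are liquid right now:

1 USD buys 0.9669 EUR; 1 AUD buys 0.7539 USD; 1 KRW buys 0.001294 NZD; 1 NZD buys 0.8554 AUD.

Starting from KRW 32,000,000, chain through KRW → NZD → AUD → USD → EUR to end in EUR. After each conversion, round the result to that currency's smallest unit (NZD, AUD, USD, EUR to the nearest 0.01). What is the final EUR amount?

KRW 32,000,000 × 0.001294 = NZD 41,408.00
NZD 41,408.00 × 0.8554 = AUD 35,420.40
AUD 35,420.40 × 0.7539 = USD 26,703.44
USD 26,703.44 × 0.9669 = EUR 25,819.56

EUR 25,819.56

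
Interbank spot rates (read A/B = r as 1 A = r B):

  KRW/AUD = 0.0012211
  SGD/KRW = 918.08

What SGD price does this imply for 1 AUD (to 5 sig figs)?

AUD/SGD = 0.89201

1 AUD ÷ 0.0012211 = 818.934 KRW
818.934 KRW ÷ 918.08 = 0.892007 SGD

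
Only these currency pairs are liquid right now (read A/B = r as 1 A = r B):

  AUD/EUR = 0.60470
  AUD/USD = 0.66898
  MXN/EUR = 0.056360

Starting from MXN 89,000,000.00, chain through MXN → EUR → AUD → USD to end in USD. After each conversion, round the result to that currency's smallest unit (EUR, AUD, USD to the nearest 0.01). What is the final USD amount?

MXN 89,000,000.00 × 0.056360 = EUR 5,016,040.00
EUR 5,016,040.00 ÷ 0.60470 = AUD 8,295,088.47
AUD 8,295,088.47 × 0.66898 = USD 5,549,248.28

USD 5,549,248.28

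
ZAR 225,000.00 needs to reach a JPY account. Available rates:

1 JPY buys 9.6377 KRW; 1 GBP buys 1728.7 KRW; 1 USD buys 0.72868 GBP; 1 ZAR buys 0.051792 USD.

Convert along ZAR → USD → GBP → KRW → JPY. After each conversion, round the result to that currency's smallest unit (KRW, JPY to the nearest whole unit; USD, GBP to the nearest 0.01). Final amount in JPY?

JPY 1,523,099

ZAR 225,000.00 × 0.051792 = USD 11,653.20
USD 11,653.20 × 0.72868 = GBP 8,491.45
GBP 8,491.45 × 1728.7 = KRW 14,679,170
KRW 14,679,170 ÷ 9.6377 = JPY 1,523,099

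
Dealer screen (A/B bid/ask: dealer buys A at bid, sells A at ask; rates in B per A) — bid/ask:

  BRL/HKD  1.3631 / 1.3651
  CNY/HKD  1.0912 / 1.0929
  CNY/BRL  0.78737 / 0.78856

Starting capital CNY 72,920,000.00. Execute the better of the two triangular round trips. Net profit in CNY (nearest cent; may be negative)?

Best loop CNY → HKD → BRL → CNY:
CNY 72,920,000.00 × 1.0912 (sell CNY at bid) = HKD 79,570,304.00
HKD 79,570,304.00 ÷ 1.3651 (buy BRL at ask) = BRL 58,288,992.75
BRL 58,288,992.75 ÷ 0.78856 (buy CNY at ask) = CNY 73,918,272.23

Net profit: CNY 998,272.23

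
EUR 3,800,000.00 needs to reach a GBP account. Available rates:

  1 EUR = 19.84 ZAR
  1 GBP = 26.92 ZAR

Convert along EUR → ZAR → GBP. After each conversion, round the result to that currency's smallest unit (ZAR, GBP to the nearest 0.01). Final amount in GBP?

EUR 3,800,000.00 × 19.84 = ZAR 75,392,000.00
ZAR 75,392,000.00 ÷ 26.92 = GBP 2,800,594.35

GBP 2,800,594.35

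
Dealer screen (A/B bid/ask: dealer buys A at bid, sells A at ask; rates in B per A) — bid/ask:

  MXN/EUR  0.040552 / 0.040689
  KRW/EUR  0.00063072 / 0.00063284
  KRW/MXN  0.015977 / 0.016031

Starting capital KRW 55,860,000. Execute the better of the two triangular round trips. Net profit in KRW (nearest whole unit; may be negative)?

Net profit: KRW 1,329,266

Best loop KRW → MXN → EUR → KRW:
KRW 55,860,000 × 0.015977 (sell KRW at bid) = MXN 892,475.22
MXN 892,475.22 × 0.040552 (sell MXN at bid) = EUR 36,191.66
EUR 36,191.66 ÷ 0.00063284 (buy KRW at ask) = KRW 57,189,266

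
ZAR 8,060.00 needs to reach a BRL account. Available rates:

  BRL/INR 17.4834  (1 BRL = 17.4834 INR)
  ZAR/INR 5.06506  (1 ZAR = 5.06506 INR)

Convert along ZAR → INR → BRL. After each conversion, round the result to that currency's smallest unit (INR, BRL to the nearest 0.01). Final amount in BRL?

BRL 2,335.04

ZAR 8,060.00 × 5.06506 = INR 40,824.38
INR 40,824.38 ÷ 17.4834 = BRL 2,335.04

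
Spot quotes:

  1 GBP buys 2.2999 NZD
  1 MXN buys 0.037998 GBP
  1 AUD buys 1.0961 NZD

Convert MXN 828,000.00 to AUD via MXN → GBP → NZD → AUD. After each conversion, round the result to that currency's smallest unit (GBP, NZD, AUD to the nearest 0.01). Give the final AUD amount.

MXN 828,000.00 × 0.037998 = GBP 31,462.34
GBP 31,462.34 × 2.2999 = NZD 72,360.24
NZD 72,360.24 ÷ 1.0961 = AUD 66,016.09

AUD 66,016.09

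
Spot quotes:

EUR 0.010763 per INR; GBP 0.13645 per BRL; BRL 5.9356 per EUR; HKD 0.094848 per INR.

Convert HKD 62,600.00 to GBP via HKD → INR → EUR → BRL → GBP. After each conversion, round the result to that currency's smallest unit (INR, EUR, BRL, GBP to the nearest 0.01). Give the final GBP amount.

HKD 62,600.00 ÷ 0.094848 = INR 660,003.37
INR 660,003.37 × 0.010763 = EUR 7,103.62
EUR 7,103.62 × 5.9356 = BRL 42,164.25
BRL 42,164.25 × 0.13645 = GBP 5,753.31

GBP 5,753.31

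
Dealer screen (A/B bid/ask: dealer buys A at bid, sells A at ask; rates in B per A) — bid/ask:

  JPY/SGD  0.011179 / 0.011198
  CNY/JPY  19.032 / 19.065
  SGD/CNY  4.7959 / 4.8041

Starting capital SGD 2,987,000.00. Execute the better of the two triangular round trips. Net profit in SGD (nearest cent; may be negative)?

Net profit: SGD 60,843.95

Best loop SGD → CNY → JPY → SGD:
SGD 2,987,000.00 × 4.7959 (sell SGD at bid) = CNY 14,325,353.30
CNY 14,325,353.30 × 19.032 (sell CNY at bid) = JPY 272,640,124
JPY 272,640,124 × 0.011179 (sell JPY at bid) = SGD 3,047,843.95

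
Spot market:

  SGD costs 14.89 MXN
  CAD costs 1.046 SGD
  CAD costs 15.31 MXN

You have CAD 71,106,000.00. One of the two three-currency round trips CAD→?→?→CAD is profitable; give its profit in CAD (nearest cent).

Profitable loop is CAD → SGD → MXN → CAD:
CAD 71,106,000.00 × 1.046 = SGD 74,376,876.00
SGD 74,376,876.00 × 14.89 = MXN 1,107,471,683.64
MXN 1,107,471,683.64 ÷ 15.31 = CAD 72,336,491.42
Profit = CAD 72,336,491.42 − CAD 71,106,000.00

Profit: CAD 1,230,491.42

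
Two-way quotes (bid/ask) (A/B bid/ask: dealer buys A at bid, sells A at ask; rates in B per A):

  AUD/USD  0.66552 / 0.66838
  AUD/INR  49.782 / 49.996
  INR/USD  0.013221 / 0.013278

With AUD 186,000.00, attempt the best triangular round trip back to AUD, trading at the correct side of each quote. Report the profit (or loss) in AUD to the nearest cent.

Best loop AUD → USD → INR → AUD:
AUD 186,000.00 × 0.66552 (sell AUD at bid) = USD 123,786.72
USD 123,786.72 ÷ 0.013278 (buy INR at ask) = INR 9,322,693.18
INR 9,322,693.18 ÷ 49.996 (buy AUD at ask) = AUD 186,468.78

Net profit: AUD 468.78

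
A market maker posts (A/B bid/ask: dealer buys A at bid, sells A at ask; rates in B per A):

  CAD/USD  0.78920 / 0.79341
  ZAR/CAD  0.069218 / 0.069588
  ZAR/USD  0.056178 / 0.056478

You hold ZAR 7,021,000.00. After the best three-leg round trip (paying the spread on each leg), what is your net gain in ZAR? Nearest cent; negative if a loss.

Net profit: ZAR 122,864.72

Best loop ZAR → USD → CAD → ZAR:
ZAR 7,021,000.00 × 0.056178 (sell ZAR at bid) = USD 394,425.74
USD 394,425.74 ÷ 0.79341 (buy CAD at ask) = CAD 497,127.26
CAD 497,127.26 ÷ 0.069588 (buy ZAR at ask) = ZAR 7,143,864.72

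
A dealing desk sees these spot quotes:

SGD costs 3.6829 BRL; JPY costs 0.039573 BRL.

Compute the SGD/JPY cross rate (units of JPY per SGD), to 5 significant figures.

1 SGD × 3.6829 = 3.6829 BRL
3.6829 BRL ÷ 0.039573 = 93.066 JPY

SGD/JPY = 93.066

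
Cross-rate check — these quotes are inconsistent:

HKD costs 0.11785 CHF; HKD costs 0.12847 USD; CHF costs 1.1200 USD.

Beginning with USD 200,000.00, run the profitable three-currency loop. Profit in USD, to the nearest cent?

Profit: USD 5,482.99

Profitable loop is USD → HKD → CHF → USD:
USD 200,000.00 ÷ 0.12847 = HKD 1,556,783.68
HKD 1,556,783.68 × 0.11785 = CHF 183,466.96
CHF 183,466.96 × 1.1200 = USD 205,482.99
Profit = USD 205,482.99 − USD 200,000.00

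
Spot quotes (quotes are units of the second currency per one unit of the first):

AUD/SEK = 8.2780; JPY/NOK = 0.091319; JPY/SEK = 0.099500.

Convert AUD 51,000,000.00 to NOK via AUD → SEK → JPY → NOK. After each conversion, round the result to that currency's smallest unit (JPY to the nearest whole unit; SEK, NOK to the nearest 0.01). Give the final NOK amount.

NOK 387,466,058.12

AUD 51,000,000.00 × 8.2780 = SEK 422,178,000.00
SEK 422,178,000.00 ÷ 0.099500 = JPY 4,242,994,975
JPY 4,242,994,975 × 0.091319 = NOK 387,466,058.12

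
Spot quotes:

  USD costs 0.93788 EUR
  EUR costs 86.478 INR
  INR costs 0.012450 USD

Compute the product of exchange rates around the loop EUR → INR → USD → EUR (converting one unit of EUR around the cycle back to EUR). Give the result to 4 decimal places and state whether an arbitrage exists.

Around EUR → INR → USD → EUR: 1 × 86.478 × 0.012450 × 0.93788 = 1.009770
Product > 1; profitable direction is EUR → INR → USD → EUR.

1.0098 (arbitrage exists)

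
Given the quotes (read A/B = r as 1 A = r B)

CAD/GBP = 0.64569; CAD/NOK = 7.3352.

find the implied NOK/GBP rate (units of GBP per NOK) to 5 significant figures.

1 NOK ÷ 7.3352 = 0.136329 CAD
0.136329 CAD × 0.64569 = 0.0880262 GBP

NOK/GBP = 0.088026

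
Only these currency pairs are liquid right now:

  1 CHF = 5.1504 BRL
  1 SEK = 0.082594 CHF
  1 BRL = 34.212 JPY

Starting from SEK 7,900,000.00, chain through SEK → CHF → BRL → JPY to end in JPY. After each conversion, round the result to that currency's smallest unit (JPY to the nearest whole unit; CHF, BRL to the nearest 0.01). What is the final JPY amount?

SEK 7,900,000.00 × 0.082594 = CHF 652,492.60
CHF 652,492.60 × 5.1504 = BRL 3,360,597.89
BRL 3,360,597.89 × 34.212 = JPY 114,972,775

JPY 114,972,775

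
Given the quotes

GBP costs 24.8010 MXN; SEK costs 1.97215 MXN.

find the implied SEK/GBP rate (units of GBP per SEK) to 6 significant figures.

1 SEK × 1.97215 = 1.97215 MXN
1.97215 MXN ÷ 24.8010 = 0.079519 GBP

SEK/GBP = 0.0795190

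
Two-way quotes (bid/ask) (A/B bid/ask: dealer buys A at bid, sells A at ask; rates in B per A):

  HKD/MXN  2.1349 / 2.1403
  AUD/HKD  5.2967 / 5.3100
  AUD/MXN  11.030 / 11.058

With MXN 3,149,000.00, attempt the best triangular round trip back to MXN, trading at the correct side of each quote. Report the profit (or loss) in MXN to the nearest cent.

Best loop MXN → AUD → HKD → MXN:
MXN 3,149,000.00 ÷ 11.058 (buy AUD at ask) = AUD 284,771.21
AUD 284,771.21 × 5.2967 (sell AUD at bid) = HKD 1,508,347.65
HKD 1,508,347.65 × 2.1349 (sell HKD at bid) = MXN 3,220,171.40

Net profit: MXN 71,171.40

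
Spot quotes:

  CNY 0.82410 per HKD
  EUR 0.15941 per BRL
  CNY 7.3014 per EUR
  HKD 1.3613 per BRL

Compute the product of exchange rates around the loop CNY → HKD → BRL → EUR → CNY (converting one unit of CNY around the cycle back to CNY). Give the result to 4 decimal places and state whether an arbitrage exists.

1.0375 (arbitrage exists)

Around CNY → HKD → BRL → EUR → CNY: 1 ÷ 0.82410 ÷ 1.3613 × 0.15941 × 7.3014 = 1.037500
Product > 1; profitable direction is CNY → HKD → BRL → EUR → CNY.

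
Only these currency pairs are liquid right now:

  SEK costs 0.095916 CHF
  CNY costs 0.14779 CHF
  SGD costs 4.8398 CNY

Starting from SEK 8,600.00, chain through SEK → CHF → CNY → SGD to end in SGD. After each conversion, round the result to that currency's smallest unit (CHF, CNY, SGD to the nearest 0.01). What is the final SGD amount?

SGD 1,153.24

SEK 8,600.00 × 0.095916 = CHF 824.88
CHF 824.88 ÷ 0.14779 = CNY 5,581.43
CNY 5,581.43 ÷ 4.8398 = SGD 1,153.24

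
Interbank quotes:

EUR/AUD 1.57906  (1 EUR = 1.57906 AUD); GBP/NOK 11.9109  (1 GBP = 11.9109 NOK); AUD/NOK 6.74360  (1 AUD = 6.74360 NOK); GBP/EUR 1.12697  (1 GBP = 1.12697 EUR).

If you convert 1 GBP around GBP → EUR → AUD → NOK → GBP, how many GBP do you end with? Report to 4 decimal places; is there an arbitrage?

Around GBP → EUR → AUD → NOK → GBP: 1 × 1.12697 × 1.57906 × 6.74360 ÷ 11.9109 = 1.007531
Product > 1; profitable direction is GBP → EUR → AUD → NOK → GBP.

1.0075 (arbitrage exists)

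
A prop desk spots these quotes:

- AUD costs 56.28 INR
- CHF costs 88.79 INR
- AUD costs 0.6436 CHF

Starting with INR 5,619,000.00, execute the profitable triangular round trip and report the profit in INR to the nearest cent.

Profit: INR 86,386.03

Profitable loop is INR → AUD → CHF → INR:
INR 5,619,000.00 ÷ 56.28 = AUD 99,840.09
AUD 99,840.09 × 0.6436 = CHF 64,257.08
CHF 64,257.08 × 88.79 = INR 5,705,386.03
Profit = INR 5,705,386.03 − INR 5,619,000.00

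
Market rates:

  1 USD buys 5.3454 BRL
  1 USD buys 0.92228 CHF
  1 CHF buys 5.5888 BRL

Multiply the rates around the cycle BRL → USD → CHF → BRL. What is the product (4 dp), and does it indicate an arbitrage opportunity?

Around BRL → USD → CHF → BRL: 1 ÷ 5.3454 × 0.92228 × 5.5888 = 0.964276
Product < 1; profitable direction is BRL → CHF → USD → BRL.

0.9643 (arbitrage exists)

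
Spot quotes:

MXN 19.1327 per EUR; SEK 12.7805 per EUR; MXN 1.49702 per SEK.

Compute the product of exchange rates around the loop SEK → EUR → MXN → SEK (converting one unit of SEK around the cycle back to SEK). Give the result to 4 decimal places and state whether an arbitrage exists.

Around SEK → EUR → MXN → SEK: 1 ÷ 12.7805 × 19.1327 ÷ 1.49702 = 1.000002
Product ≈ 1 (deviation 0.000%, within rounding noise).

1.0000 (no arbitrage)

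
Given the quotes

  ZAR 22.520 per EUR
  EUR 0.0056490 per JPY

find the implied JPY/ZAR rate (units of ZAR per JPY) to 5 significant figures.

1 JPY × 0.0056490 = 0.005649 EUR
0.005649 EUR × 22.520 = 0.127215 ZAR

JPY/ZAR = 0.12722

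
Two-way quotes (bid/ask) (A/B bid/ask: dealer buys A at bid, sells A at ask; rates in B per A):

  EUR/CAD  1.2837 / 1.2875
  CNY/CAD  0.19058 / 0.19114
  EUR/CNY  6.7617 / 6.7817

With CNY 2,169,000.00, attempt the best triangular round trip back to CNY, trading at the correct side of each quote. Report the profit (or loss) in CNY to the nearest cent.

Best loop CNY → CAD → EUR → CNY:
CNY 2,169,000.00 × 0.19058 (sell CNY at bid) = CAD 413,368.02
CAD 413,368.02 ÷ 1.2875 (buy EUR at ask) = EUR 321,062.54
EUR 321,062.54 × 6.7617 (sell EUR at bid) = CNY 2,170,928.58

Net profit: CNY 1,928.58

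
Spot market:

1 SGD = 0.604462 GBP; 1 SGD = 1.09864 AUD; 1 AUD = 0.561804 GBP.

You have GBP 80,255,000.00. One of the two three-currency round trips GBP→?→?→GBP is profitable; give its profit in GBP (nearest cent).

Profitable loop is GBP → SGD → AUD → GBP:
GBP 80,255,000.00 ÷ 0.604462 = SGD 132,770,959.96
SGD 132,770,959.96 × 1.09864 = AUD 145,867,487.45
AUD 145,867,487.45 × 0.561804 = GBP 81,948,937.92
Profit = GBP 81,948,937.92 − GBP 80,255,000.00

Profit: GBP 1,693,937.92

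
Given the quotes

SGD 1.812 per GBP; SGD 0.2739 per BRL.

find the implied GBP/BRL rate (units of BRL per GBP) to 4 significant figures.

1 GBP × 1.812 = 1.812 SGD
1.812 SGD ÷ 0.2739 = 6.61555 BRL

GBP/BRL = 6.616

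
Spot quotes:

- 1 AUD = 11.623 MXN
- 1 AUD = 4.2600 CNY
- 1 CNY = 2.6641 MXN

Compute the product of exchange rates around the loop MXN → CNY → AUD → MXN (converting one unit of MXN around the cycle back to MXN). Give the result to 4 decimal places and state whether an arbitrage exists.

1.0241 (arbitrage exists)

Around MXN → CNY → AUD → MXN: 1 ÷ 2.6641 ÷ 4.2600 × 11.623 = 1.024137
Product > 1; profitable direction is MXN → CNY → AUD → MXN.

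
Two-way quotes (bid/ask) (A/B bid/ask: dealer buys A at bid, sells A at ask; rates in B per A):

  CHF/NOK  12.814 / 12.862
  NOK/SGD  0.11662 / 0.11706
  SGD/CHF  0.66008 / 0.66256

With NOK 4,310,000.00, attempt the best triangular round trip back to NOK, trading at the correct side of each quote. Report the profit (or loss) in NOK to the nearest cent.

Best loop NOK → CHF → SGD → NOK:
NOK 4,310,000.00 ÷ 12.862 (buy CHF at ask) = CHF 335,095.63
CHF 335,095.63 ÷ 0.66256 (buy SGD at ask) = SGD 505,758.92
SGD 505,758.92 ÷ 0.11706 (buy NOK at ask) = NOK 4,320,510.17

Net profit: NOK 10,510.17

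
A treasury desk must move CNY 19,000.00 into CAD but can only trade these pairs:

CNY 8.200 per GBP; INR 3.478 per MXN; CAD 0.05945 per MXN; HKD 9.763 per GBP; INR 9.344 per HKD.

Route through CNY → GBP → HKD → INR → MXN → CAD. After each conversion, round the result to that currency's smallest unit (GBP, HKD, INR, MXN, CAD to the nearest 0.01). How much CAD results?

CNY 19,000.00 ÷ 8.200 = GBP 2,317.07
GBP 2,317.07 × 9.763 = HKD 22,621.55
HKD 22,621.55 × 9.344 = INR 211,375.76
INR 211,375.76 ÷ 3.478 = MXN 60,775.09
MXN 60,775.09 × 0.05945 = CAD 3,613.08

CAD 3,613.08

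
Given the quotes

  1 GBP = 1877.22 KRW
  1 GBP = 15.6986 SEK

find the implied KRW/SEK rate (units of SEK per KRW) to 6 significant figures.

1 KRW ÷ 1877.22 = 0.000532703 GBP
0.000532703 GBP × 15.6986 = 0.00836269 SEK

KRW/SEK = 0.00836269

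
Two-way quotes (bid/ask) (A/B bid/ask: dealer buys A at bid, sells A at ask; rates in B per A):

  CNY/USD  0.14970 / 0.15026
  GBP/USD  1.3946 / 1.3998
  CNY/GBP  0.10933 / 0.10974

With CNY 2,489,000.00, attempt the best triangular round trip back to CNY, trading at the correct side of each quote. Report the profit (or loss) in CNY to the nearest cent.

Best loop CNY → GBP → USD → CNY:
CNY 2,489,000.00 × 0.10933 (sell CNY at bid) = GBP 272,122.37
GBP 272,122.37 × 1.3946 (sell GBP at bid) = USD 379,501.86
USD 379,501.86 ÷ 0.15026 (buy CNY at ask) = CNY 2,525,634.61

Net profit: CNY 36,634.61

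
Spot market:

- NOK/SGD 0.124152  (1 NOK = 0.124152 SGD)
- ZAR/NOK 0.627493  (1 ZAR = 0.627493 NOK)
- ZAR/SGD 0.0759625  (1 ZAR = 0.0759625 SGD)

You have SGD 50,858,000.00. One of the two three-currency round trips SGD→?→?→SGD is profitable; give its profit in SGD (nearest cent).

Profit: SGD 1,300,204.60

Profitable loop is SGD → ZAR → NOK → SGD:
SGD 50,858,000.00 ÷ 0.0759625 = ZAR 669,514,563.11
ZAR 669,514,563.11 × 0.627493 = NOK 420,115,701.75
NOK 420,115,701.75 × 0.124152 = SGD 52,158,204.60
Profit = SGD 52,158,204.60 − SGD 50,858,000.00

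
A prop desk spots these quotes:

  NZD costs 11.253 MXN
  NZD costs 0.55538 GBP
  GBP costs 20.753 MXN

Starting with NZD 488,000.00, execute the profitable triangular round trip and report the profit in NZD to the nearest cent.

Profitable loop is NZD → GBP → MXN → NZD:
NZD 488,000.00 × 0.55538 = GBP 271,025.44
GBP 271,025.44 × 20.753 = MXN 5,624,590.96
MXN 5,624,590.96 ÷ 11.253 = NZD 499,830.35
Profit = NZD 499,830.35 − NZD 488,000.00

Profit: NZD 11,830.35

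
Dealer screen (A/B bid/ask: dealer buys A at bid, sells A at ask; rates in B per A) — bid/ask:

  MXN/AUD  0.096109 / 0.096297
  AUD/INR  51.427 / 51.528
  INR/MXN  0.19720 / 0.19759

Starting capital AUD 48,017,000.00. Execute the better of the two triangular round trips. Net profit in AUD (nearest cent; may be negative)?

Best loop AUD → MXN → INR → AUD:
AUD 48,017,000.00 ÷ 0.096297 (buy MXN at ask) = MXN 498,634,433.06
MXN 498,634,433.06 ÷ 0.19759 (buy INR at ask) = INR 2,523,581,320.19
INR 2,523,581,320.19 ÷ 51.528 (buy AUD at ask) = AUD 48,974,951.87

Net profit: AUD 957,951.87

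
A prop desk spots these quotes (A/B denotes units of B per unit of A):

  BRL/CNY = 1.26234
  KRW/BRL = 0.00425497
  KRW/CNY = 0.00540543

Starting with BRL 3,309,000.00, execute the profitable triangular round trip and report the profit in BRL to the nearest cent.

Profitable loop is BRL → KRW → CNY → BRL:
BRL 3,309,000.00 ÷ 0.00425497 = KRW 777,678,809
KRW 777,678,809 × 0.00540543 = CNY 4,203,688.36
CNY 4,203,688.36 ÷ 1.26234 = BRL 3,330,076.18
Profit = BRL 3,330,076.18 − BRL 3,309,000.00

Profit: BRL 21,076.18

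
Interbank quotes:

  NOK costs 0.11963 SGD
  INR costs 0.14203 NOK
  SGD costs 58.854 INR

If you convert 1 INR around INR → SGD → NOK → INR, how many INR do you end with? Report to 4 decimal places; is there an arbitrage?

Around INR → SGD → NOK → INR: 1 ÷ 58.854 ÷ 0.11963 ÷ 0.14203 = 1.000009
Product ≈ 1 (deviation 0.001%, within rounding noise).

1.0000 (no arbitrage)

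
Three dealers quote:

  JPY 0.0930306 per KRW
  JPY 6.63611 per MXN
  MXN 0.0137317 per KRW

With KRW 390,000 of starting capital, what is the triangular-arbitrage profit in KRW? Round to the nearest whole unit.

Profitable loop is KRW → JPY → MXN → KRW:
KRW 390,000 × 0.0930306 = JPY 36,282
JPY 36,282 ÷ 6.63611 = MXN 5,467.35
MXN 5,467.35 ÷ 0.0137317 = KRW 398,155
Profit = KRW 398,155 − KRW 390,000

Profit: KRW 8,155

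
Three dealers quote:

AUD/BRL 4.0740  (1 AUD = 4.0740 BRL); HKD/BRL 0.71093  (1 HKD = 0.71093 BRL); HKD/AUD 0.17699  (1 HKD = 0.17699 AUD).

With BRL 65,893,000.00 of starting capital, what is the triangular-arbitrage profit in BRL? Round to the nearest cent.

Profit: BRL 938,651.55

Profitable loop is BRL → HKD → AUD → BRL:
BRL 65,893,000.00 ÷ 0.71093 = HKD 92,685,637.12
HKD 92,685,637.12 × 0.17699 = AUD 16,404,430.91
AUD 16,404,430.91 × 4.0740 = BRL 66,831,651.55
Profit = BRL 66,831,651.55 − BRL 65,893,000.00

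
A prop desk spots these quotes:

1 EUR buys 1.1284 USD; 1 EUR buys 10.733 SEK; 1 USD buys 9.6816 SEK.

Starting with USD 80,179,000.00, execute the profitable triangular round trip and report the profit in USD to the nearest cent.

Profit: USD 1,432,191.62

Profitable loop is USD → SEK → EUR → USD:
USD 80,179,000.00 × 9.6816 = SEK 776,261,006.40
SEK 776,261,006.40 ÷ 10.733 = EUR 72,324,700.12
EUR 72,324,700.12 × 1.1284 = USD 81,611,191.62
Profit = USD 81,611,191.62 − USD 80,179,000.00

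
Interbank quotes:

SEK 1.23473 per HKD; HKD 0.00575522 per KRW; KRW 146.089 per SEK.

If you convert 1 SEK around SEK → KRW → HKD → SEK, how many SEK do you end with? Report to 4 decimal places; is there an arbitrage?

1.0381 (arbitrage exists)

Around SEK → KRW → HKD → SEK: 1 × 146.089 × 0.00575522 × 1.23473 = 1.038129
Product > 1; profitable direction is SEK → KRW → HKD → SEK.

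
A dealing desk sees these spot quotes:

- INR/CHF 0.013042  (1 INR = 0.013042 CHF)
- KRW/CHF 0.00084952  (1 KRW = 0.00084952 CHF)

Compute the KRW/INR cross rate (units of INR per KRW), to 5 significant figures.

KRW/INR = 0.065137

1 KRW × 0.00084952 = 0.00084952 CHF
0.00084952 CHF ÷ 0.013042 = 0.0651372 INR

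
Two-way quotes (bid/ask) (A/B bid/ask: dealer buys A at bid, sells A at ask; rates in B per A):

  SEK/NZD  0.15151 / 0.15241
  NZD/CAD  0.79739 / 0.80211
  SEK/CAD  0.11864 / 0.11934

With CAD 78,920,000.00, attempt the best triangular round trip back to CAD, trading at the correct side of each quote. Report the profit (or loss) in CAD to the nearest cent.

Best loop CAD → SEK → NZD → CAD:
CAD 78,920,000.00 ÷ 0.11934 (buy SEK at ask) = SEK 661,303,837.77
SEK 661,303,837.77 × 0.15151 (sell SEK at bid) = NZD 100,194,144.46
NZD 100,194,144.46 × 0.79739 (sell NZD at bid) = CAD 79,893,808.85

Net profit: CAD 973,808.85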